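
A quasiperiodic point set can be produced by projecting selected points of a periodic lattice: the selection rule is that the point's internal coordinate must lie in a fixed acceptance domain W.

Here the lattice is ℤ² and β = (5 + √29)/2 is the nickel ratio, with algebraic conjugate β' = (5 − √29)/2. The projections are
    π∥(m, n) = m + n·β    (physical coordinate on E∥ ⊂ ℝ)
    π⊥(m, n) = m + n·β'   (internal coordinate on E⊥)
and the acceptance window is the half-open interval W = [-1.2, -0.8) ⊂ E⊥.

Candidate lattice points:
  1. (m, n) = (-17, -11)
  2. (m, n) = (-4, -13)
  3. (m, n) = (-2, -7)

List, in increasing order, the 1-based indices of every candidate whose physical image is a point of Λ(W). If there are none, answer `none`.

β' = (5−√29)/2 ≈ -0.19258.
#1 (-17,-11): internal coord -17 + (-11)·β' = -14.88159; -14.88159 ∉ [-1.2, -0.8) → out
#2 (-4,-13): internal coord -4 + (-13)·β' = -1.49643; -1.49643 ∉ [-1.2, -0.8) → out
#3 (-2,-7): internal coord -2 + (-7)·β' = -0.65192; -0.65192 ∉ [-1.2, -0.8) → out

none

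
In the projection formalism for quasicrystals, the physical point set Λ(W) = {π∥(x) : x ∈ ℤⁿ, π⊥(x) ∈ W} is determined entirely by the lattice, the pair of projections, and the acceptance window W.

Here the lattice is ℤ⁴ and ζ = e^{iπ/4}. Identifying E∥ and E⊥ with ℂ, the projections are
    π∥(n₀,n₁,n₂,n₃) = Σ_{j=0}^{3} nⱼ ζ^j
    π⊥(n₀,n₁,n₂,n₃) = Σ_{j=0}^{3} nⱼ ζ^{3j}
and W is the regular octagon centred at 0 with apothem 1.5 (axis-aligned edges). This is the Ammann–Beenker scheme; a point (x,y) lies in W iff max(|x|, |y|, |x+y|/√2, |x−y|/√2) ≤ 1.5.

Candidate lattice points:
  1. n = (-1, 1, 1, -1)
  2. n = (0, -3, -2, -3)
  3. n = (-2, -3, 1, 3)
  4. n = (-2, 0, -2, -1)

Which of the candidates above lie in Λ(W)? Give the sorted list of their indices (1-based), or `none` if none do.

π⊥(n) = n₀ + n₁ζ³ + n₂ζ⁶ + n₃ζ⁹ where ζ = e^{iπ/4}.
#1 (-1, 1, 1, -1): internal (-2.414214, -1.000000); octagon support 2.414214 vs apothem 1.5 → ∉ W
#2 (0, -3, -2, -3): internal (0.000000, -2.242641); octagon support 2.242641 vs apothem 1.5 → ∉ W
#3 (-2, -3, 1, 3): internal (2.242641, -1.000000); octagon support 2.292893 vs apothem 1.5 → ∉ W
#4 (-2, 0, -2, -1): internal (-2.707107, 1.292893); octagon support 2.828427 vs apothem 1.5 → ∉ W

none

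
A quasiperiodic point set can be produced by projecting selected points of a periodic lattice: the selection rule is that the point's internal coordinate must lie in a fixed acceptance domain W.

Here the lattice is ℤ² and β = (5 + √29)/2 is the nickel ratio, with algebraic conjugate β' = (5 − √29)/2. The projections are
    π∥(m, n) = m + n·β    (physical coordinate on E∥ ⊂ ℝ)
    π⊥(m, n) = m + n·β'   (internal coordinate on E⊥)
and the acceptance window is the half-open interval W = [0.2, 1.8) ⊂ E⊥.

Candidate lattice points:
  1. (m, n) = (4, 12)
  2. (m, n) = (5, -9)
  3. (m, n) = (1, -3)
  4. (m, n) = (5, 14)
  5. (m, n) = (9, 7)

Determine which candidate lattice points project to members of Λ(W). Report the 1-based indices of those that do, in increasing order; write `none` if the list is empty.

β' = (5−√29)/2 ≈ -0.19258.
candidate 1: (m,n)=(4,12) → π∥ = 4+12·β ≈ 66.31099, π⊥ = 4+12·β' ≈ 1.68901 ∈ [0.2, 1.8) ⇒ IN Λ
candidate 2: (m,n)=(5,-9) → π∥ = 5-9·β ≈ -41.73324, π⊥ = 5-9·β' ≈ 6.73324 ∉ [0.2, 1.8) ⇒ out
candidate 3: (m,n)=(1,-3) → π∥ = 1-3·β ≈ -14.57775, π⊥ = 1-3·β' ≈ 1.57775 ∈ [0.2, 1.8) ⇒ IN Λ
candidate 4: (m,n)=(5,14) → π∥ = 5+14·β ≈ 77.69615, π⊥ = 5+14·β' ≈ 2.30385 ∉ [0.2, 1.8) ⇒ out
candidate 5: (m,n)=(9,7) → π∥ = 9+7·β ≈ 45.34808, π⊥ = 9+7·β' ≈ 7.65192 ∉ [0.2, 1.8) ⇒ out

1, 3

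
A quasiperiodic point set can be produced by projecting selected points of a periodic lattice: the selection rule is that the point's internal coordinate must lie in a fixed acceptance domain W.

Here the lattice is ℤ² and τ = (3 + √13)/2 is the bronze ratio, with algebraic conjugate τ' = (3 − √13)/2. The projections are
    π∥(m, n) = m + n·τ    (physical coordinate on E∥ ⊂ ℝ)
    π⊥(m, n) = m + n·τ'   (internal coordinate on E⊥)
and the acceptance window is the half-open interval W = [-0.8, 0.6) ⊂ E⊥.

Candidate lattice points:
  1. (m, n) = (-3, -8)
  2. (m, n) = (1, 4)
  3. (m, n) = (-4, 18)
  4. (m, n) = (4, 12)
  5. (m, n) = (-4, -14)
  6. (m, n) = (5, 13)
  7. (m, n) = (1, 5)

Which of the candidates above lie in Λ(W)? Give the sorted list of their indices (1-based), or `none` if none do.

Compute τ' = (3−√13)/2 = -0.30278, so π⊥(m,n) = m -0.30278·n.
candidate 1: (m,n)=(-3,-8) → π∥ = -3-8·τ ≈ -29.42221, π⊥ = -3-8·τ' ≈ -0.57779 ∈ [-0.8, 0.6) ⇒ IN Λ
candidate 2: (m,n)=(1,4) → π∥ = 1+4·τ ≈ 14.21110, π⊥ = 1+4·τ' ≈ -0.21110 ∈ [-0.8, 0.6) ⇒ IN Λ
candidate 3: (m,n)=(-4,18) → π∥ = -4+18·τ ≈ 55.44996, π⊥ = -4+18·τ' ≈ -9.44996 ∉ [-0.8, 0.6) ⇒ out
candidate 4: (m,n)=(4,12) → π∥ = 4+12·τ ≈ 43.63331, π⊥ = 4+12·τ' ≈ 0.36669 ∈ [-0.8, 0.6) ⇒ IN Λ
candidate 5: (m,n)=(-4,-14) → π∥ = -4-14·τ ≈ -50.23886, π⊥ = -4-14·τ' ≈ 0.23886 ∈ [-0.8, 0.6) ⇒ IN Λ
candidate 6: (m,n)=(5,13) → π∥ = 5+13·τ ≈ 47.93608, π⊥ = 5+13·τ' ≈ 1.06392 ∉ [-0.8, 0.6) ⇒ out
candidate 7: (m,n)=(1,5) → π∥ = 1+5·τ ≈ 17.51388, π⊥ = 1+5·τ' ≈ -0.51388 ∈ [-0.8, 0.6) ⇒ IN Λ

1, 2, 4, 5, 7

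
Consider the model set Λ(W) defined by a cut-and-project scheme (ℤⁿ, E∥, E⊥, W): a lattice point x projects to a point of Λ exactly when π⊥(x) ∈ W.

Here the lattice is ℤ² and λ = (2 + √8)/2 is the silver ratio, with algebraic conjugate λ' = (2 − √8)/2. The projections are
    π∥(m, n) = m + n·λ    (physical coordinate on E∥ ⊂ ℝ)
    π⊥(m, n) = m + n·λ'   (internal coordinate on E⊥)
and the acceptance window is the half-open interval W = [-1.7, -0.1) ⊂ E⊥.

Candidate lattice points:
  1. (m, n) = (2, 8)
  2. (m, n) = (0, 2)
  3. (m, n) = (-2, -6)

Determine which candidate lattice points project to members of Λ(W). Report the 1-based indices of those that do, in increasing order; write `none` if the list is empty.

1, 2

Numerically λ ≈ 2.4142 and λ' = −1/λ ≈ -0.4142.
candidate 1: (m,n)=(2,8) → π∥ = 2+8·λ ≈ 21.3137, π⊥ = 2+8·λ' ≈ -1.3137 ∈ [-1.7, -0.1) ⇒ IN Λ
candidate 2: (m,n)=(0,2) → π∥ = 0+2·λ ≈ 4.8284, π⊥ = 0+2·λ' ≈ -0.8284 ∈ [-1.7, -0.1) ⇒ IN Λ
candidate 3: (m,n)=(-2,-6) → π∥ = -2-6·λ ≈ -16.4853, π⊥ = -2-6·λ' ≈ 0.4853 ∉ [-1.7, -0.1) ⇒ out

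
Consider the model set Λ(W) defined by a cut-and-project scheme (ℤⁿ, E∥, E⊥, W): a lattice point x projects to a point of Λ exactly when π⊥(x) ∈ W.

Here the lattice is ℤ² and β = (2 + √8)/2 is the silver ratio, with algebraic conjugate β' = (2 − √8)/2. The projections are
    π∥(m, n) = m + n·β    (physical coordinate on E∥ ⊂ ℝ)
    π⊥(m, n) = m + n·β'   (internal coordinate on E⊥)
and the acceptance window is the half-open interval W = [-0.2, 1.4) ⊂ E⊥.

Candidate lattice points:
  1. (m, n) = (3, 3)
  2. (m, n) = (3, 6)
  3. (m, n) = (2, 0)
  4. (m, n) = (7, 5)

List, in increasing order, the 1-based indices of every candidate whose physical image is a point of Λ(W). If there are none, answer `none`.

Compute β' = (2−√8)/2 = -0.4142, so π⊥(m,n) = m -0.4142·n.
candidate 1: (m,n)=(3,3) → π∥ = 3+3·β ≈ 10.2426, π⊥ = 3+3·β' ≈ 1.7574 ∉ [-0.2, 1.4) ⇒ out
candidate 2: (m,n)=(3,6) → π∥ = 3+6·β ≈ 17.4853, π⊥ = 3+6·β' ≈ 0.5147 ∈ [-0.2, 1.4) ⇒ IN Λ
candidate 3: (m,n)=(2,0) → π∥ = 2+0·β ≈ 2.0000, π⊥ = 2+0·β' ≈ 2.0000 ∉ [-0.2, 1.4) ⇒ out
candidate 4: (m,n)=(7,5) → π∥ = 7+5·β ≈ 19.0711, π⊥ = 7+5·β' ≈ 4.9289 ∉ [-0.2, 1.4) ⇒ out

2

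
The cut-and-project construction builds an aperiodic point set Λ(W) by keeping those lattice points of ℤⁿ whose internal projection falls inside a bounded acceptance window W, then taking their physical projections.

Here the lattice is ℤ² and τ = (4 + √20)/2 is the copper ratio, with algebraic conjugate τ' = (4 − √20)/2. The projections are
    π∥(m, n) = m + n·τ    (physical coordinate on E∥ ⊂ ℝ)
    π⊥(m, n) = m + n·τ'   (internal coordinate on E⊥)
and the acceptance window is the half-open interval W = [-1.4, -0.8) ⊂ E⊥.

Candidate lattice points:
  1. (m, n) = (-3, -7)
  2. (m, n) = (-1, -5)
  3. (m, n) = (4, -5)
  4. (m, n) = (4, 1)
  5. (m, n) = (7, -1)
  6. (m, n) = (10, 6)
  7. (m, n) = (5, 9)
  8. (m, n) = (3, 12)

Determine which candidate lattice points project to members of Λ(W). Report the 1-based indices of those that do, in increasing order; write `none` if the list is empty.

Compute τ' = (4−√20)/2 = -0.236068, so π⊥(m,n) = m -0.236068·n.
[1] lift (-3,-7): star map gives -1.347524; window check -1.4 ≤ -1.347524 < -0.8 is true → IN Λ
[2] lift (-1,-5): star map gives 0.180340; window check -1.4 ≤ 0.180340 < -0.8 is false → out
[3] lift (4,-5): star map gives 5.180340; window check -1.4 ≤ 5.180340 < -0.8 is false → out
[4] lift (4,1): star map gives 3.763932; window check -1.4 ≤ 3.763932 < -0.8 is false → out
[5] lift (7,-1): star map gives 7.236068; window check -1.4 ≤ 7.236068 < -0.8 is false → out
[6] lift (10,6): star map gives 8.583592; window check -1.4 ≤ 8.583592 < -0.8 is false → out
[7] lift (5,9): star map gives 2.875388; window check -1.4 ≤ 2.875388 < -0.8 is false → out
[8] lift (3,12): star map gives 0.167184; window check -1.4 ≤ 0.167184 < -0.8 is false → out

1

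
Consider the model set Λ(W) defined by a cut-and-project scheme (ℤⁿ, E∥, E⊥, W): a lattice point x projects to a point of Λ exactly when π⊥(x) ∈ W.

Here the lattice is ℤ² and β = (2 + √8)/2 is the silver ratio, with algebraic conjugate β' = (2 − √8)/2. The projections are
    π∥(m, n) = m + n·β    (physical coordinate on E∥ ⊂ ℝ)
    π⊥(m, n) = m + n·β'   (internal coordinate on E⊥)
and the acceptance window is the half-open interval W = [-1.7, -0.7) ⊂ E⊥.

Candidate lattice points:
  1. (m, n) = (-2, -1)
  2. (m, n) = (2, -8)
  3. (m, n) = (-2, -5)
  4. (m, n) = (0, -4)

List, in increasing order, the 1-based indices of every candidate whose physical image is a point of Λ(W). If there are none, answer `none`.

1

β' = (2−√8)/2 ≈ -0.414214.
#1 (-2,-1): internal coord -2 + (-1)·β' = -1.585786; -1.585786 ∈ [-1.7, -0.7) → IN Λ
#2 (2,-8): internal coord 2 + (-8)·β' = +5.313708; +5.313708 ∉ [-1.7, -0.7) → out
#3 (-2,-5): internal coord -2 + (-5)·β' = +0.071068; +0.071068 ∉ [-1.7, -0.7) → out
#4 (0,-4): internal coord 0 + (-4)·β' = +1.656854; +1.656854 ∉ [-1.7, -0.7) → out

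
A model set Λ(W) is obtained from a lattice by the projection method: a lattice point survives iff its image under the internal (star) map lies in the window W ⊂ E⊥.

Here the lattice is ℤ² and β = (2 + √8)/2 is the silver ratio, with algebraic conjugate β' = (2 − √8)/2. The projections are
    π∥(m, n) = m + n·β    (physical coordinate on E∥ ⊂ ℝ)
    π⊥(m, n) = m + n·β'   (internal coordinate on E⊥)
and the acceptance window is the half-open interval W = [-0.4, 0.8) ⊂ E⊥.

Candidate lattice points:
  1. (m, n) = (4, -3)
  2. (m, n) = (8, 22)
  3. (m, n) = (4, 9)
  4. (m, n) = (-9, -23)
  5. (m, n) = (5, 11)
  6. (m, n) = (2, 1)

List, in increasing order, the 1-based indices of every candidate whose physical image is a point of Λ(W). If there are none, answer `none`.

3, 4, 5

Numerically β ≈ 2.41421 and β' = −1/β ≈ -0.41421.
candidate 1: (m,n)=(4,-3) → π∥ = 4-3·β ≈ -3.24264, π⊥ = 4-3·β' ≈ 5.24264 ∉ [-0.4, 0.8) ⇒ out
candidate 2: (m,n)=(8,22) → π∥ = 8+22·β ≈ 61.11270, π⊥ = 8+22·β' ≈ -1.11270 ∉ [-0.4, 0.8) ⇒ out
candidate 3: (m,n)=(4,9) → π∥ = 4+9·β ≈ 25.72792, π⊥ = 4+9·β' ≈ 0.27208 ∈ [-0.4, 0.8) ⇒ IN Λ
candidate 4: (m,n)=(-9,-23) → π∥ = -9-23·β ≈ -64.52691, π⊥ = -9-23·β' ≈ 0.52691 ∈ [-0.4, 0.8) ⇒ IN Λ
candidate 5: (m,n)=(5,11) → π∥ = 5+11·β ≈ 31.55635, π⊥ = 5+11·β' ≈ 0.44365 ∈ [-0.4, 0.8) ⇒ IN Λ
candidate 6: (m,n)=(2,1) → π∥ = 2+1·β ≈ 4.41421, π⊥ = 2+1·β' ≈ 1.58579 ∉ [-0.4, 0.8) ⇒ out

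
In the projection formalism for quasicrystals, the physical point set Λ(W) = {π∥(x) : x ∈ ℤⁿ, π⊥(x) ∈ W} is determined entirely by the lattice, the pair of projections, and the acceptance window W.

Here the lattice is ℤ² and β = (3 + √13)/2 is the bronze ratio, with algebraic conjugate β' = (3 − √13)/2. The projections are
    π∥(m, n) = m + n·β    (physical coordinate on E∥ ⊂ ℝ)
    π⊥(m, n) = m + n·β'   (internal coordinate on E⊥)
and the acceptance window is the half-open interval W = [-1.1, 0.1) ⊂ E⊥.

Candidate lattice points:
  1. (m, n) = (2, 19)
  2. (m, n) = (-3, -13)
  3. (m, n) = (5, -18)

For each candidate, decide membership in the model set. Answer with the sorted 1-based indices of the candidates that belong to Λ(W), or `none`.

none

Compute β' = (3−√13)/2 = -0.3028, so π⊥(m,n) = m -0.3028·n.
[1] lift (2,19): star map gives -3.7527; window check -1.1 ≤ -3.7527 < 0.1 is false → out
[2] lift (-3,-13): star map gives 0.9361; window check -1.1 ≤ 0.9361 < 0.1 is false → out
[3] lift (5,-18): star map gives 10.4500; window check -1.1 ≤ 10.4500 < 0.1 is false → out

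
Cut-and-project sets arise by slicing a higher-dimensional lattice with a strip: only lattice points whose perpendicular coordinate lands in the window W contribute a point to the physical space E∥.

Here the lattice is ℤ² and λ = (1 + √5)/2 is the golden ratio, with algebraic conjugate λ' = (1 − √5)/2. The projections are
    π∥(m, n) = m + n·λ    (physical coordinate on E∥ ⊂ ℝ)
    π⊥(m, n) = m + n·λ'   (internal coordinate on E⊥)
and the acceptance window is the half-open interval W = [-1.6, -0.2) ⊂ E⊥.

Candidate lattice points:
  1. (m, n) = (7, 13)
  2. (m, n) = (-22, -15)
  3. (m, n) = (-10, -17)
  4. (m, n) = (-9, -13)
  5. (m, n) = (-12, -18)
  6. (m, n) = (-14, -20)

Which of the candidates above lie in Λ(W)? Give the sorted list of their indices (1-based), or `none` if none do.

Numerically λ ≈ 1.61803 and λ' = −1/λ ≈ -0.61803.
[1] lift (7,13): star map gives -1.03444; window check -1.6 ≤ -1.03444 < -0.2 is true → IN Λ
[2] lift (-22,-15): star map gives -12.72949; window check -1.6 ≤ -12.72949 < -0.2 is false → out
[3] lift (-10,-17): star map gives 0.50658; window check -1.6 ≤ 0.50658 < -0.2 is false → out
[4] lift (-9,-13): star map gives -0.96556; window check -1.6 ≤ -0.96556 < -0.2 is true → IN Λ
[5] lift (-12,-18): star map gives -0.87539; window check -1.6 ≤ -0.87539 < -0.2 is true → IN Λ
[6] lift (-14,-20): star map gives -1.63932; window check -1.6 ≤ -1.63932 < -0.2 is false → out

1, 4, 5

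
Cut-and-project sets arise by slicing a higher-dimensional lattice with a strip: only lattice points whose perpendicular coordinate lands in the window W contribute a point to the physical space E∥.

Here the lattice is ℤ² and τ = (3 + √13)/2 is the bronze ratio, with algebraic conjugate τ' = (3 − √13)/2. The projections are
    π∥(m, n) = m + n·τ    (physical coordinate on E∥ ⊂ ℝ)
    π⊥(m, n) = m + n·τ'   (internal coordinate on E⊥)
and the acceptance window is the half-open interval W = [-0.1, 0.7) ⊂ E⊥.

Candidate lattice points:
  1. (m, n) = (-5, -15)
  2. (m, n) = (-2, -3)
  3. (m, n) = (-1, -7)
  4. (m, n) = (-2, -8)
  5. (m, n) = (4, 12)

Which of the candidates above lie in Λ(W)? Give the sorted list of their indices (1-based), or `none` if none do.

Numerically τ ≈ 3.302776 and τ' = −1/τ ≈ -0.302776.
[1] lift (-5,-15): star map gives -0.458365; window check -0.1 ≤ -0.458365 < 0.7 is false → out
[2] lift (-2,-3): star map gives -1.091673; window check -0.1 ≤ -1.091673 < 0.7 is false → out
[3] lift (-1,-7): star map gives 1.119429; window check -0.1 ≤ 1.119429 < 0.7 is false → out
[4] lift (-2,-8): star map gives 0.422205; window check -0.1 ≤ 0.422205 < 0.7 is true → IN Λ
[5] lift (4,12): star map gives 0.366692; window check -0.1 ≤ 0.366692 < 0.7 is true → IN Λ

4, 5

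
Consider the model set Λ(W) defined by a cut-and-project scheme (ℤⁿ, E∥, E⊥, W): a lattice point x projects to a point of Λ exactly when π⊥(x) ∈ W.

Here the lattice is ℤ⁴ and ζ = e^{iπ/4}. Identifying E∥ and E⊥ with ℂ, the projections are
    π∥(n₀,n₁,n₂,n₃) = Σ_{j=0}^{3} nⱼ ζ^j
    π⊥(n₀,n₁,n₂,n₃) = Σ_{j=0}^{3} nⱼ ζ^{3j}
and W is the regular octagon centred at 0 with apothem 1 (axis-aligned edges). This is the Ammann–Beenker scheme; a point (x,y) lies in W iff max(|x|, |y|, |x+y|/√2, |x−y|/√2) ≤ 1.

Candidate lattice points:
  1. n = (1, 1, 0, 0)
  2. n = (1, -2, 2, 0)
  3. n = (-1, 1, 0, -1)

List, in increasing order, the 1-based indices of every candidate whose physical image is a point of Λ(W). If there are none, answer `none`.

Internal map: ζ^{3j} for j=0..3 gives (1,0), (−√2/2,√2/2), (0,−1), (√2/2,√2/2).
#1 (1, 1, 0, 0): internal (0.292893, 0.707107); octagon support 0.707107 vs apothem 1 → ∈ W
#2 (1, -2, 2, 0): internal (2.414214, -3.414214); octagon support 4.121320 vs apothem 1 → ∉ W
#3 (-1, 1, 0, -1): internal (-2.414214, 0.000000); octagon support 2.414214 vs apothem 1 → ∉ W

1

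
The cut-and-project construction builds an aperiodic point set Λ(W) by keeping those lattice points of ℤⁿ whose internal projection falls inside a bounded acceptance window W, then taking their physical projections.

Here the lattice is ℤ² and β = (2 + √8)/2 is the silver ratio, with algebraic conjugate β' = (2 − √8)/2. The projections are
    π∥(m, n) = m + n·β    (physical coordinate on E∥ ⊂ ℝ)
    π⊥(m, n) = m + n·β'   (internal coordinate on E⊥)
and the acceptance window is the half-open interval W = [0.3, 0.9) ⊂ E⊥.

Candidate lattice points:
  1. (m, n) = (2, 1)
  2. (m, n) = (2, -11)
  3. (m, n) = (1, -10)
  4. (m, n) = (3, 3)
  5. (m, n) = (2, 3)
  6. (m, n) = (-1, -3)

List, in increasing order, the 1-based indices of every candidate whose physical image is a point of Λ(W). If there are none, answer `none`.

β' = (2−√8)/2 ≈ -0.4142.
#1 (2,1): internal coord 2 + (1)·β' = +1.5858; +1.5858 ∉ [0.3, 0.9) → out
#2 (2,-11): internal coord 2 + (-11)·β' = +6.5563; +6.5563 ∉ [0.3, 0.9) → out
#3 (1,-10): internal coord 1 + (-10)·β' = +5.1421; +5.1421 ∉ [0.3, 0.9) → out
#4 (3,3): internal coord 3 + (3)·β' = +1.7574; +1.7574 ∉ [0.3, 0.9) → out
#5 (2,3): internal coord 2 + (3)·β' = +0.7574; +0.7574 ∈ [0.3, 0.9) → IN Λ
#6 (-1,-3): internal coord -1 + (-3)·β' = +0.2426; +0.2426 ∉ [0.3, 0.9) → out

5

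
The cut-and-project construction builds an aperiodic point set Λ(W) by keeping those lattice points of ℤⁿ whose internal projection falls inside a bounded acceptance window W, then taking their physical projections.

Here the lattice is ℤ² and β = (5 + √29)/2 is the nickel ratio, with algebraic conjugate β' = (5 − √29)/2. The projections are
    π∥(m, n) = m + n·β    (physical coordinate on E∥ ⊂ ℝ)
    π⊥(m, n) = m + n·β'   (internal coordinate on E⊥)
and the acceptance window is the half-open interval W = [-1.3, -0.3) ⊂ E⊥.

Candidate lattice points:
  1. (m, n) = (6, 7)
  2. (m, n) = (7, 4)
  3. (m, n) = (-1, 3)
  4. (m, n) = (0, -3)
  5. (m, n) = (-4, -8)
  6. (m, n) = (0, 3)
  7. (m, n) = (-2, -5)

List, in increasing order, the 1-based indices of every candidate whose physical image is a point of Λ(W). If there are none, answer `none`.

Numerically β ≈ 5.1926 and β' = −1/β ≈ -0.1926.
candidate 1: (m,n)=(6,7) → π∥ = 6+7·β ≈ 42.3481, π⊥ = 6+7·β' ≈ 4.6519 ∉ [-1.3, -0.3) ⇒ out
candidate 2: (m,n)=(7,4) → π∥ = 7+4·β ≈ 27.7703, π⊥ = 7+4·β' ≈ 6.2297 ∉ [-1.3, -0.3) ⇒ out
candidate 3: (m,n)=(-1,3) → π∥ = -1+3·β ≈ 14.5777, π⊥ = -1+3·β' ≈ -1.5777 ∉ [-1.3, -0.3) ⇒ out
candidate 4: (m,n)=(0,-3) → π∥ = 0-3·β ≈ -15.5777, π⊥ = 0-3·β' ≈ 0.5777 ∉ [-1.3, -0.3) ⇒ out
candidate 5: (m,n)=(-4,-8) → π∥ = -4-8·β ≈ -45.5407, π⊥ = -4-8·β' ≈ -2.4593 ∉ [-1.3, -0.3) ⇒ out
candidate 6: (m,n)=(0,3) → π∥ = 0+3·β ≈ 15.5777, π⊥ = 0+3·β' ≈ -0.5777 ∈ [-1.3, -0.3) ⇒ IN Λ
candidate 7: (m,n)=(-2,-5) → π∥ = -2-5·β ≈ -27.9629, π⊥ = -2-5·β' ≈ -1.0371 ∈ [-1.3, -0.3) ⇒ IN Λ

6, 7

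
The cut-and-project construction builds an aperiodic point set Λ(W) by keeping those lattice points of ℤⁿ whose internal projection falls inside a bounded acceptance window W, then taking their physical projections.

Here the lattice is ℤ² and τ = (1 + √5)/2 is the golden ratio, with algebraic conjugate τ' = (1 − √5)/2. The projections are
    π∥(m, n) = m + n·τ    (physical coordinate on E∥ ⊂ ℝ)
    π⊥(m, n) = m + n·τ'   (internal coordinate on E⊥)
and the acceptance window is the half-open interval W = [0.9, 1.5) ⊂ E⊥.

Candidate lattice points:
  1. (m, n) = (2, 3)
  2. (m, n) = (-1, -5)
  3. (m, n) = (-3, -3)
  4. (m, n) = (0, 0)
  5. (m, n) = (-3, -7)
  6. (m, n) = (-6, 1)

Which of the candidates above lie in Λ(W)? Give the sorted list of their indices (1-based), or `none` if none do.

5

τ' = (1−√5)/2 ≈ -0.61803.
candidate 1: (m,n)=(2,3) → π∥ = 2+3·τ ≈ 6.85410, π⊥ = 2+3·τ' ≈ 0.14590 ∉ [0.9, 1.5) ⇒ out
candidate 2: (m,n)=(-1,-5) → π∥ = -1-5·τ ≈ -9.09017, π⊥ = -1-5·τ' ≈ 2.09017 ∉ [0.9, 1.5) ⇒ out
candidate 3: (m,n)=(-3,-3) → π∥ = -3-3·τ ≈ -7.85410, π⊥ = -3-3·τ' ≈ -1.14590 ∉ [0.9, 1.5) ⇒ out
candidate 4: (m,n)=(0,0) → π∥ = 0+0·τ ≈ 0.00000, π⊥ = 0+0·τ' ≈ 0.00000 ∉ [0.9, 1.5) ⇒ out
candidate 5: (m,n)=(-3,-7) → π∥ = -3-7·τ ≈ -14.32624, π⊥ = -3-7·τ' ≈ 1.32624 ∈ [0.9, 1.5) ⇒ IN Λ
candidate 6: (m,n)=(-6,1) → π∥ = -6+1·τ ≈ -4.38197, π⊥ = -6+1·τ' ≈ -6.61803 ∉ [0.9, 1.5) ⇒ out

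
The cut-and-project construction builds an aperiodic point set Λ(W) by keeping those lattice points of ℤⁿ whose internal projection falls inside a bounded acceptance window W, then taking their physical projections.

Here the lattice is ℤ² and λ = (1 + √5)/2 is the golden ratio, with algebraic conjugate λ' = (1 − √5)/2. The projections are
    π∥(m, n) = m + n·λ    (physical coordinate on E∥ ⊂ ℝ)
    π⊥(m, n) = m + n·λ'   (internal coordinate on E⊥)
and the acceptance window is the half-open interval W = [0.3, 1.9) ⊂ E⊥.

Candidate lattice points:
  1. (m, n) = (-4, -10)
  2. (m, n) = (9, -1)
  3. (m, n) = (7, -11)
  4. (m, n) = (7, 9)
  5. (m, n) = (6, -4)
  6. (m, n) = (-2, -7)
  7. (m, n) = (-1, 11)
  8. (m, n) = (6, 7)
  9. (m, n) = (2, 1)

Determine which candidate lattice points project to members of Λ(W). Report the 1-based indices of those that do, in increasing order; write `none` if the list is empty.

λ' = (1−√5)/2 ≈ -0.61803.
[1] lift (-4,-10): star map gives 2.18034; window check 0.3 ≤ 2.18034 < 1.9 is false → out
[2] lift (9,-1): star map gives 9.61803; window check 0.3 ≤ 9.61803 < 1.9 is false → out
[3] lift (7,-11): star map gives 13.79837; window check 0.3 ≤ 13.79837 < 1.9 is false → out
[4] lift (7,9): star map gives 1.43769; window check 0.3 ≤ 1.43769 < 1.9 is true → IN Λ
[5] lift (6,-4): star map gives 8.47214; window check 0.3 ≤ 8.47214 < 1.9 is false → out
[6] lift (-2,-7): star map gives 2.32624; window check 0.3 ≤ 2.32624 < 1.9 is false → out
[7] lift (-1,11): star map gives -7.79837; window check 0.3 ≤ -7.79837 < 1.9 is false → out
[8] lift (6,7): star map gives 1.67376; window check 0.3 ≤ 1.67376 < 1.9 is true → IN Λ
[9] lift (2,1): star map gives 1.38197; window check 0.3 ≤ 1.38197 < 1.9 is true → IN Λ

4, 8, 9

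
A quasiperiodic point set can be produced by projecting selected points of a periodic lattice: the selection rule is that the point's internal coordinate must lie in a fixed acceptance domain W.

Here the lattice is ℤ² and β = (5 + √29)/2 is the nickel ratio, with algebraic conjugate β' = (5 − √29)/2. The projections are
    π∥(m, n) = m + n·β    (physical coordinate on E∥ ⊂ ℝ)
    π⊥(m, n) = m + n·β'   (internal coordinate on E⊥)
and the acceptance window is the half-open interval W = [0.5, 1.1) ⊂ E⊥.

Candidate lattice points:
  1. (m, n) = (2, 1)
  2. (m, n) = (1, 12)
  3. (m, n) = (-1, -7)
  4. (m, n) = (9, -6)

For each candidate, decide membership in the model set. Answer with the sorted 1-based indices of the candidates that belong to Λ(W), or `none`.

none

β' = (5−√29)/2 ≈ -0.192582.
#1 (2,1): internal coord 2 + (1)·β' = +1.807418; +1.807418 ∉ [0.5, 1.1) → out
#2 (1,12): internal coord 1 + (12)·β' = -1.310989; -1.310989 ∉ [0.5, 1.1) → out
#3 (-1,-7): internal coord -1 + (-7)·β' = +0.348077; +0.348077 ∉ [0.5, 1.1) → out
#4 (9,-6): internal coord 9 + (-6)·β' = +10.155494; +10.155494 ∉ [0.5, 1.1) → out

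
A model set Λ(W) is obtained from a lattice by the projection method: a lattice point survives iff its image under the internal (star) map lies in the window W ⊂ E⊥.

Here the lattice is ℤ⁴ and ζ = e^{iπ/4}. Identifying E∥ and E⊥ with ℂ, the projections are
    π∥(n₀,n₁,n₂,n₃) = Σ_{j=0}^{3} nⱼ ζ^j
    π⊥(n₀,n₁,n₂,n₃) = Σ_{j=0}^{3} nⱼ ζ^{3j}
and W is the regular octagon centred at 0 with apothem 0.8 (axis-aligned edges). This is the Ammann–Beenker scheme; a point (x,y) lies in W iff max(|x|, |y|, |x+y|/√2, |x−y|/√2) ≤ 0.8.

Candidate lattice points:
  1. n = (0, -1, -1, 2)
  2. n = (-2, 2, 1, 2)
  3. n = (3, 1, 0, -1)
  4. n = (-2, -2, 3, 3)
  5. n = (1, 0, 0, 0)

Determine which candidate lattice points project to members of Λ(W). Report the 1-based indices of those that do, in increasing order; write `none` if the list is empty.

none

Internal map: ζ^{3j} for j=0..3 gives (1,0), (−√2/2,√2/2), (0,−1), (√2/2,√2/2).
candidate 1: n = (0, -1, -1, 2) → π⊥ ≈ (+2.12132, +1.70711); max(|x|,|y|,|x±y|/√2) = 2.70711 > 0.8 ⇒ ∉ W
candidate 2: n = (-2, 2, 1, 2) → π⊥ ≈ (-2.00000, +1.82843); max(|x|,|y|,|x±y|/√2) = 2.70711 > 0.8 ⇒ ∉ W
candidate 3: n = (3, 1, 0, -1) → π⊥ ≈ (+1.58579, +0.00000); max(|x|,|y|,|x±y|/√2) = 1.58579 > 0.8 ⇒ ∉ W
candidate 4: n = (-2, -2, 3, 3) → π⊥ ≈ (+1.53553, -2.29289); max(|x|,|y|,|x±y|/√2) = 2.70711 > 0.8 ⇒ ∉ W
candidate 5: n = (1, 0, 0, 0) → π⊥ ≈ (+1.00000, +0.00000); max(|x|,|y|,|x±y|/√2) = 1.00000 > 0.8 ⇒ ∉ W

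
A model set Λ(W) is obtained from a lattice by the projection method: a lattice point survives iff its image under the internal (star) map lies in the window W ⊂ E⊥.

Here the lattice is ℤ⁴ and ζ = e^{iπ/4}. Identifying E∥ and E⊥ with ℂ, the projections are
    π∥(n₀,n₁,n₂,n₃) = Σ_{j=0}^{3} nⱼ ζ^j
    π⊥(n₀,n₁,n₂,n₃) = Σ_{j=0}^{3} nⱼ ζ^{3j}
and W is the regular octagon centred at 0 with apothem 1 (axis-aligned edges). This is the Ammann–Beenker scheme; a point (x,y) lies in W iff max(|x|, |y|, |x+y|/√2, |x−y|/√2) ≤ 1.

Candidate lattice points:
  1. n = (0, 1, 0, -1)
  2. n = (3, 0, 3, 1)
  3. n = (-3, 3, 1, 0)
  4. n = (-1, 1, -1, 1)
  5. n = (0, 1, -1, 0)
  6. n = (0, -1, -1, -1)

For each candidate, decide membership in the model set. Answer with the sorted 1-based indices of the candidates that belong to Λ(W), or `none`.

6

With ζ = e^{iπ/4} the internal vectors are ζ^0,ζ^3,ζ^6,ζ^9.
#1 (0, 1, 0, -1): internal (-1.414214, 0.000000); octagon support 1.414214 vs apothem 1 → ∉ W
#2 (3, 0, 3, 1): internal (3.707107, -2.292893); octagon support 4.242641 vs apothem 1 → ∉ W
#3 (-3, 3, 1, 0): internal (-5.121320, 1.121320); octagon support 5.121320 vs apothem 1 → ∉ W
#4 (-1, 1, -1, 1): internal (-1.000000, 2.414214); octagon support 2.414214 vs apothem 1 → ∉ W
#5 (0, 1, -1, 0): internal (-0.707107, 1.707107); octagon support 1.707107 vs apothem 1 → ∉ W
#6 (0, -1, -1, -1): internal (0.000000, -0.414214); octagon support 0.414214 vs apothem 1 → ∈ W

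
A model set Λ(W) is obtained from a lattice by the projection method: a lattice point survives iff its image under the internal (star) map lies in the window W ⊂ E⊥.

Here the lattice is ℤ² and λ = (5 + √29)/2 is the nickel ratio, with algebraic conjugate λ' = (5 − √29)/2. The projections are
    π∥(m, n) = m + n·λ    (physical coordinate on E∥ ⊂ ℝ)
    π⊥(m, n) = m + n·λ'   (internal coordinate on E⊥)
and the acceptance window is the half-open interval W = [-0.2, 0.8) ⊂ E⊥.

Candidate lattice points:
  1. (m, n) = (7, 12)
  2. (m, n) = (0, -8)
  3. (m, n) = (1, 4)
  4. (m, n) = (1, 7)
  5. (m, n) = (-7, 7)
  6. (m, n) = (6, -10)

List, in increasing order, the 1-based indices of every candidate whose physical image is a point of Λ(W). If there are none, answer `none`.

Numerically λ ≈ 5.19258 and λ' = −1/λ ≈ -0.19258.
[1] lift (7,12): star map gives 4.68901; window check -0.2 ≤ 4.68901 < 0.8 is false → out
[2] lift (0,-8): star map gives 1.54066; window check -0.2 ≤ 1.54066 < 0.8 is false → out
[3] lift (1,4): star map gives 0.22967; window check -0.2 ≤ 0.22967 < 0.8 is true → IN Λ
[4] lift (1,7): star map gives -0.34808; window check -0.2 ≤ -0.34808 < 0.8 is false → out
[5] lift (-7,7): star map gives -8.34808; window check -0.2 ≤ -8.34808 < 0.8 is false → out
[6] lift (6,-10): star map gives 7.92582; window check -0.2 ≤ 7.92582 < 0.8 is false → out

3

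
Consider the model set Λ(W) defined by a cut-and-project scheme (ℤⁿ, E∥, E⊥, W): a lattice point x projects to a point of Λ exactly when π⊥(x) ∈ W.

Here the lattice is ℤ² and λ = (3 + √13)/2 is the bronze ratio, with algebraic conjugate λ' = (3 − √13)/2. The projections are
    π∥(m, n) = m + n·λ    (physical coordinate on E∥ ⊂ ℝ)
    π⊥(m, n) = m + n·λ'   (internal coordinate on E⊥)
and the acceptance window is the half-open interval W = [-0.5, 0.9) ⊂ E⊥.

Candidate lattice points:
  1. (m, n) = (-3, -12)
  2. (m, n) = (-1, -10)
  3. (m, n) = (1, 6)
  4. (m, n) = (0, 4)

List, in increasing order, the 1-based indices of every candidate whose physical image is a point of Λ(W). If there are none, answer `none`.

Compute λ' = (3−√13)/2 = -0.3028, so π⊥(m,n) = m -0.3028·n.
[1] lift (-3,-12): star map gives 0.6333; window check -0.5 ≤ 0.6333 < 0.9 is true → IN Λ
[2] lift (-1,-10): star map gives 2.0278; window check -0.5 ≤ 2.0278 < 0.9 is false → out
[3] lift (1,6): star map gives -0.8167; window check -0.5 ≤ -0.8167 < 0.9 is false → out
[4] lift (0,4): star map gives -1.2111; window check -0.5 ≤ -1.2111 < 0.9 is false → out

1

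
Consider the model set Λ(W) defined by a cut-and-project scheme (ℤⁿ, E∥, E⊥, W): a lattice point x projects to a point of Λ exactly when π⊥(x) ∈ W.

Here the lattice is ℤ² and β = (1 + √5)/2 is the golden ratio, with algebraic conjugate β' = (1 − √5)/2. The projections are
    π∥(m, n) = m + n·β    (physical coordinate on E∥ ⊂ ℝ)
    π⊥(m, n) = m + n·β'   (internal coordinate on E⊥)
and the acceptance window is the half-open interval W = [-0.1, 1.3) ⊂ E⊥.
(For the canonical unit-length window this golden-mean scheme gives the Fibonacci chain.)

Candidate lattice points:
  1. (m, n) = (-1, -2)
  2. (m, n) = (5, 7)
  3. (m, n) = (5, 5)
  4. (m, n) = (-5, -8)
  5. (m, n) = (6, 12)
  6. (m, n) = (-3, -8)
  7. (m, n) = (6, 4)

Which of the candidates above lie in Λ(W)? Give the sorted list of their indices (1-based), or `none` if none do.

1, 2, 4

Numerically β ≈ 1.618034 and β' = −1/β ≈ -0.618034.
[1] lift (-1,-2): star map gives 0.236068; window check -0.1 ≤ 0.236068 < 1.3 is true → IN Λ
[2] lift (5,7): star map gives 0.673762; window check -0.1 ≤ 0.673762 < 1.3 is true → IN Λ
[3] lift (5,5): star map gives 1.909830; window check -0.1 ≤ 1.909830 < 1.3 is false → out
[4] lift (-5,-8): star map gives -0.055728; window check -0.1 ≤ -0.055728 < 1.3 is true → IN Λ
[5] lift (6,12): star map gives -1.416408; window check -0.1 ≤ -1.416408 < 1.3 is false → out
[6] lift (-3,-8): star map gives 1.944272; window check -0.1 ≤ 1.944272 < 1.3 is false → out
[7] lift (6,4): star map gives 3.527864; window check -0.1 ≤ 3.527864 < 1.3 is false → out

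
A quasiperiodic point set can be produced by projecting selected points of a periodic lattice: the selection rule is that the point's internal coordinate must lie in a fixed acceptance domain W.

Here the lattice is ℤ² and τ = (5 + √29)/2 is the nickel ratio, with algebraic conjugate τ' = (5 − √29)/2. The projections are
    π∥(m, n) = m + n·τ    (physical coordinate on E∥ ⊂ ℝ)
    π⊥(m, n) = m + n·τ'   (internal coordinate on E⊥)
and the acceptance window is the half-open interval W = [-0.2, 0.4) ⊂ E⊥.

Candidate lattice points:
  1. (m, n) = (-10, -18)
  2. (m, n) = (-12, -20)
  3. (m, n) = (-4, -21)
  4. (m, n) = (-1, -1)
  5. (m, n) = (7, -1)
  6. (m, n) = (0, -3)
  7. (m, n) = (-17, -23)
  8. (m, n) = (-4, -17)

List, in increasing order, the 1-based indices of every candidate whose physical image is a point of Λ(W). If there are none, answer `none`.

3

τ' = (5−√29)/2 ≈ -0.19258.
#1 (-10,-18): internal coord -10 + (-18)·τ' = -6.53352; -6.53352 ∉ [-0.2, 0.4) → out
#2 (-12,-20): internal coord -12 + (-20)·τ' = -8.14835; -8.14835 ∉ [-0.2, 0.4) → out
#3 (-4,-21): internal coord -4 + (-21)·τ' = +0.04423; +0.04423 ∈ [-0.2, 0.4) → IN Λ
#4 (-1,-1): internal coord -1 + (-1)·τ' = -0.80742; -0.80742 ∉ [-0.2, 0.4) → out
#5 (7,-1): internal coord 7 + (-1)·τ' = +7.19258; +7.19258 ∉ [-0.2, 0.4) → out
#6 (0,-3): internal coord 0 + (-3)·τ' = +0.57775; +0.57775 ∉ [-0.2, 0.4) → out
#7 (-17,-23): internal coord -17 + (-23)·τ' = -12.57060; -12.57060 ∉ [-0.2, 0.4) → out
#8 (-4,-17): internal coord -4 + (-17)·τ' = -0.72610; -0.72610 ∉ [-0.2, 0.4) → out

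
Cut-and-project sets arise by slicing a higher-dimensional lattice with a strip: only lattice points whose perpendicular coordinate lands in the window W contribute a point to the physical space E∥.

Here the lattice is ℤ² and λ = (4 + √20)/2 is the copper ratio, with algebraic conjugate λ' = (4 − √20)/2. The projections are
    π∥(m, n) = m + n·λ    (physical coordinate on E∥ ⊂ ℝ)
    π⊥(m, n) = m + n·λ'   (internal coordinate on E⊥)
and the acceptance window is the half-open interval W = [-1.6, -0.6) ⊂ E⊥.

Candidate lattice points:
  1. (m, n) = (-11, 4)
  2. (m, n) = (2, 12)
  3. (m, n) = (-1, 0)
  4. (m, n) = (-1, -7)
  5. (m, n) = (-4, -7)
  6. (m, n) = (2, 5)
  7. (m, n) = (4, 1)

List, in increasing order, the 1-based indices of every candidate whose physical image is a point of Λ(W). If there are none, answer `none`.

Compute λ' = (4−√20)/2 = -0.236068, so π⊥(m,n) = m -0.236068·n.
[1] lift (-11,4): star map gives -11.944272; window check -1.6 ≤ -11.944272 < -0.6 is false → out
[2] lift (2,12): star map gives -0.832816; window check -1.6 ≤ -0.832816 < -0.6 is true → IN Λ
[3] lift (-1,0): star map gives -1.000000; window check -1.6 ≤ -1.000000 < -0.6 is true → IN Λ
[4] lift (-1,-7): star map gives 0.652476; window check -1.6 ≤ 0.652476 < -0.6 is false → out
[5] lift (-4,-7): star map gives -2.347524; window check -1.6 ≤ -2.347524 < -0.6 is false → out
[6] lift (2,5): star map gives 0.819660; window check -1.6 ≤ 0.819660 < -0.6 is false → out
[7] lift (4,1): star map gives 3.763932; window check -1.6 ≤ 3.763932 < -0.6 is false → out

2, 3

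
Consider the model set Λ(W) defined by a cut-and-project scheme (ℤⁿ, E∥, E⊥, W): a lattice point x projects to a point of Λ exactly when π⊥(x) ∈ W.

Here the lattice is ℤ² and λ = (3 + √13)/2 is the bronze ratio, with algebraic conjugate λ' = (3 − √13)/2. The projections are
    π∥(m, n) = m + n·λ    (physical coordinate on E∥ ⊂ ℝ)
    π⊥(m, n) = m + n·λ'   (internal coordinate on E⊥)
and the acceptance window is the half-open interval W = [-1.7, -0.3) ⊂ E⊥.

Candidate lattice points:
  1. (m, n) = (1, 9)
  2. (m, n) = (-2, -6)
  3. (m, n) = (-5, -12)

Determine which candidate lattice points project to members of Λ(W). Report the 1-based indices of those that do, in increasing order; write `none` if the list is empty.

Compute λ' = (3−√13)/2 = -0.302776, so π⊥(m,n) = m -0.302776·n.
candidate 1: (m,n)=(1,9) → π∥ = 1+9·λ ≈ 30.724981, π⊥ = 1+9·λ' ≈ -1.724981 ∉ [-1.7, -0.3) ⇒ out
candidate 2: (m,n)=(-2,-6) → π∥ = -2-6·λ ≈ -21.816654, π⊥ = -2-6·λ' ≈ -0.183346 ∉ [-1.7, -0.3) ⇒ out
candidate 3: (m,n)=(-5,-12) → π∥ = -5-12·λ ≈ -44.633308, π⊥ = -5-12·λ' ≈ -1.366692 ∈ [-1.7, -0.3) ⇒ IN Λ

3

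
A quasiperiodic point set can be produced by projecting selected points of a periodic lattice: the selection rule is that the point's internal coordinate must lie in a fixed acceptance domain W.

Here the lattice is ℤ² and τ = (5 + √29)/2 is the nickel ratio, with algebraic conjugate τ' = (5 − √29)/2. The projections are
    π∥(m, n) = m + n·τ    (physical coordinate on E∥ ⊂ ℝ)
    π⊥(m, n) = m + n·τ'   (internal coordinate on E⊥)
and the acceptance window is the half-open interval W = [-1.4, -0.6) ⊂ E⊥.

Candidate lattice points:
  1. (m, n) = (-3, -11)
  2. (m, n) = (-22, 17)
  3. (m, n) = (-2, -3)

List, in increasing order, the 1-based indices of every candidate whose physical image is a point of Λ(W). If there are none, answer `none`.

Numerically τ ≈ 5.19258 and τ' = −1/τ ≈ -0.19258.
#1 (-3,-11): internal coord -3 + (-11)·τ' = -0.88159; -0.88159 ∈ [-1.4, -0.6) → IN Λ
#2 (-22,17): internal coord -22 + (17)·τ' = -25.27390; -25.27390 ∉ [-1.4, -0.6) → out
#3 (-2,-3): internal coord -2 + (-3)·τ' = -1.42225; -1.42225 ∉ [-1.4, -0.6) → out

1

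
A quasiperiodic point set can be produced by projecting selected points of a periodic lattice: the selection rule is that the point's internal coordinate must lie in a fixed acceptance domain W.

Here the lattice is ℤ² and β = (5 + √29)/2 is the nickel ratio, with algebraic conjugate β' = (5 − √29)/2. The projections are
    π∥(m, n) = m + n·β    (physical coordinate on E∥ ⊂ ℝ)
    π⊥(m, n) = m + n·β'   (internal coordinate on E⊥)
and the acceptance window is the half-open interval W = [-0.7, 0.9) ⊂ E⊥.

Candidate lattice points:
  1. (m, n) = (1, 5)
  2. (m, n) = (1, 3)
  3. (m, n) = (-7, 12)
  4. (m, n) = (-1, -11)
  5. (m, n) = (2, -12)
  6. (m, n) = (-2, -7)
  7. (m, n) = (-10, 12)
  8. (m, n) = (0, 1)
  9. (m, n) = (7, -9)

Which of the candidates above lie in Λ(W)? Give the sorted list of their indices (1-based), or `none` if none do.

1, 2, 6, 8

β' = (5−√29)/2 ≈ -0.19258.
candidate 1: (m,n)=(1,5) → π∥ = 1+5·β ≈ 26.96291, π⊥ = 1+5·β' ≈ 0.03709 ∈ [-0.7, 0.9) ⇒ IN Λ
candidate 2: (m,n)=(1,3) → π∥ = 1+3·β ≈ 16.57775, π⊥ = 1+3·β' ≈ 0.42225 ∈ [-0.7, 0.9) ⇒ IN Λ
candidate 3: (m,n)=(-7,12) → π∥ = -7+12·β ≈ 55.31099, π⊥ = -7+12·β' ≈ -9.31099 ∉ [-0.7, 0.9) ⇒ out
candidate 4: (m,n)=(-1,-11) → π∥ = -1-11·β ≈ -58.11841, π⊥ = -1-11·β' ≈ 1.11841 ∉ [-0.7, 0.9) ⇒ out
candidate 5: (m,n)=(2,-12) → π∥ = 2-12·β ≈ -60.31099, π⊥ = 2-12·β' ≈ 4.31099 ∉ [-0.7, 0.9) ⇒ out
candidate 6: (m,n)=(-2,-7) → π∥ = -2-7·β ≈ -38.34808, π⊥ = -2-7·β' ≈ -0.65192 ∈ [-0.7, 0.9) ⇒ IN Λ
candidate 7: (m,n)=(-10,12) → π∥ = -10+12·β ≈ 52.31099, π⊥ = -10+12·β' ≈ -12.31099 ∉ [-0.7, 0.9) ⇒ out
candidate 8: (m,n)=(0,1) → π∥ = 0+1·β ≈ 5.19258, π⊥ = 0+1·β' ≈ -0.19258 ∈ [-0.7, 0.9) ⇒ IN Λ
candidate 9: (m,n)=(7,-9) → π∥ = 7-9·β ≈ -39.73324, π⊥ = 7-9·β' ≈ 8.73324 ∉ [-0.7, 0.9) ⇒ out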